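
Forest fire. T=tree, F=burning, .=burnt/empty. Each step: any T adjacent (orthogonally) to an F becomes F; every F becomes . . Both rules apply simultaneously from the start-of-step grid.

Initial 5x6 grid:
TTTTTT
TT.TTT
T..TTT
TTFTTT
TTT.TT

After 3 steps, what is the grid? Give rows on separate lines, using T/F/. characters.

Step 1: 3 trees catch fire, 1 burn out
  TTTTTT
  TT.TTT
  T..TTT
  TF.FTT
  TTF.TT
Step 2: 4 trees catch fire, 3 burn out
  TTTTTT
  TT.TTT
  T..FTT
  F...FT
  TF..TT
Step 3: 6 trees catch fire, 4 burn out
  TTTTTT
  TT.FTT
  F...FT
  .....F
  F...FT

TTTTTT
TT.FTT
F...FT
.....F
F...FT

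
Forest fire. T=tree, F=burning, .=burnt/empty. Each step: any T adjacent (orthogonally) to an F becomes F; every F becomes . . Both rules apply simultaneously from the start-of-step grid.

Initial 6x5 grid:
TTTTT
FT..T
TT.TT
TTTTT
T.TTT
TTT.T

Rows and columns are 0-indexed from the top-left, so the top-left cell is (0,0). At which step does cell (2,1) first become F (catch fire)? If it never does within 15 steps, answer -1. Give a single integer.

Step 1: cell (2,1)='T' (+3 fires, +1 burnt)
Step 2: cell (2,1)='F' (+3 fires, +3 burnt)
  -> target ignites at step 2
Step 3: cell (2,1)='.' (+3 fires, +3 burnt)
Step 4: cell (2,1)='.' (+3 fires, +3 burnt)
Step 5: cell (2,1)='.' (+4 fires, +3 burnt)
Step 6: cell (2,1)='.' (+5 fires, +4 burnt)
Step 7: cell (2,1)='.' (+2 fires, +5 burnt)
Step 8: cell (2,1)='.' (+1 fires, +2 burnt)
Step 9: cell (2,1)='.' (+0 fires, +1 burnt)
  fire out at step 9

2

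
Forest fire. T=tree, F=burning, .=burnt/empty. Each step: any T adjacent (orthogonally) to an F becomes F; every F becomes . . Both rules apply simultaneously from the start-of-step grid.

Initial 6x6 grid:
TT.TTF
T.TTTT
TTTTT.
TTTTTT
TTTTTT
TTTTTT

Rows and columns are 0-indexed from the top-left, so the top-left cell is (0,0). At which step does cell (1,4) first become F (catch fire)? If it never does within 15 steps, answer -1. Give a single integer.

Step 1: cell (1,4)='T' (+2 fires, +1 burnt)
Step 2: cell (1,4)='F' (+2 fires, +2 burnt)
  -> target ignites at step 2
Step 3: cell (1,4)='.' (+2 fires, +2 burnt)
Step 4: cell (1,4)='.' (+3 fires, +2 burnt)
Step 5: cell (1,4)='.' (+4 fires, +3 burnt)
Step 6: cell (1,4)='.' (+5 fires, +4 burnt)
Step 7: cell (1,4)='.' (+5 fires, +5 burnt)
Step 8: cell (1,4)='.' (+4 fires, +5 burnt)
Step 9: cell (1,4)='.' (+3 fires, +4 burnt)
Step 10: cell (1,4)='.' (+2 fires, +3 burnt)
Step 11: cell (1,4)='.' (+0 fires, +2 burnt)
  fire out at step 11

2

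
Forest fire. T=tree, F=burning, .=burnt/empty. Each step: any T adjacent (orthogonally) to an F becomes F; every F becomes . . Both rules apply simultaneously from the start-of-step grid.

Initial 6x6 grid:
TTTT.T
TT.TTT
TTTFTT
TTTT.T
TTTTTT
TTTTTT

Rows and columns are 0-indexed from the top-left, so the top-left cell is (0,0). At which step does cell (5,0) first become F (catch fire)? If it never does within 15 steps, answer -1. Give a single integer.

Step 1: cell (5,0)='T' (+4 fires, +1 burnt)
Step 2: cell (5,0)='T' (+6 fires, +4 burnt)
Step 3: cell (5,0)='T' (+9 fires, +6 burnt)
Step 4: cell (5,0)='T' (+8 fires, +9 burnt)
Step 5: cell (5,0)='T' (+4 fires, +8 burnt)
Step 6: cell (5,0)='F' (+1 fires, +4 burnt)
  -> target ignites at step 6
Step 7: cell (5,0)='.' (+0 fires, +1 burnt)
  fire out at step 7

6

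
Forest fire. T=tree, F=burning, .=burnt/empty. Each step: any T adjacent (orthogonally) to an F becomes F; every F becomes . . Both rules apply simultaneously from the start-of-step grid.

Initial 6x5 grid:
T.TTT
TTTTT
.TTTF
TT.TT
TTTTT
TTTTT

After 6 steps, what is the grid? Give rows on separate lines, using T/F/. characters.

Step 1: 3 trees catch fire, 1 burn out
  T.TTT
  TTTTF
  .TTF.
  TT.TF
  TTTTT
  TTTTT
Step 2: 5 trees catch fire, 3 burn out
  T.TTF
  TTTF.
  .TF..
  TT.F.
  TTTTF
  TTTTT
Step 3: 5 trees catch fire, 5 burn out
  T.TF.
  TTF..
  .F...
  TT...
  TTTF.
  TTTTF
Step 4: 5 trees catch fire, 5 burn out
  T.F..
  TF...
  .....
  TF...
  TTF..
  TTTF.
Step 5: 4 trees catch fire, 5 burn out
  T....
  F....
  .....
  F....
  TF...
  TTF..
Step 6: 3 trees catch fire, 4 burn out
  F....
  .....
  .....
  .....
  F....
  TF...

F....
.....
.....
.....
F....
TF...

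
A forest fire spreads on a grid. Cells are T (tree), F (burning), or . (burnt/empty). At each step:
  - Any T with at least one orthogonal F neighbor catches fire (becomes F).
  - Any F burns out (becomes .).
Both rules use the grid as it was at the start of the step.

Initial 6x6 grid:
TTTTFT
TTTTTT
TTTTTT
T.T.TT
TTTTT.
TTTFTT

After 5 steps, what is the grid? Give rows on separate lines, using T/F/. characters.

Step 1: 6 trees catch fire, 2 burn out
  TTTF.F
  TTTTFT
  TTTTTT
  T.T.TT
  TTTFT.
  TTF.FT
Step 2: 8 trees catch fire, 6 burn out
  TTF...
  TTTF.F
  TTTTFT
  T.T.TT
  TTF.F.
  TF...F
Step 3: 8 trees catch fire, 8 burn out
  TF....
  TTF...
  TTTF.F
  T.F.FT
  TF....
  F.....
Step 4: 5 trees catch fire, 8 burn out
  F.....
  TF....
  TTF...
  T....F
  F.....
  ......
Step 5: 3 trees catch fire, 5 burn out
  ......
  F.....
  TF....
  F.....
  ......
  ......

......
F.....
TF....
F.....
......
......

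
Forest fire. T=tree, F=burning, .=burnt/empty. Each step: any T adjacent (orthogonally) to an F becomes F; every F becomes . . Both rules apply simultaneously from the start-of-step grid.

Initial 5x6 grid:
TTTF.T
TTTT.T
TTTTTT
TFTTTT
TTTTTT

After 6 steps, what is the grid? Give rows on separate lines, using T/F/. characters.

Step 1: 6 trees catch fire, 2 burn out
  TTF..T
  TTTF.T
  TFTTTT
  F.FTTT
  TFTTTT
Step 2: 9 trees catch fire, 6 burn out
  TF...T
  TFF..T
  F.FFTT
  ...FTT
  F.FTTT
Step 3: 5 trees catch fire, 9 burn out
  F....T
  F....T
  ....FT
  ....FT
  ...FTT
Step 4: 3 trees catch fire, 5 burn out
  .....T
  .....T
  .....F
  .....F
  ....FT
Step 5: 2 trees catch fire, 3 burn out
  .....T
  .....F
  ......
  ......
  .....F
Step 6: 1 trees catch fire, 2 burn out
  .....F
  ......
  ......
  ......
  ......

.....F
......
......
......
......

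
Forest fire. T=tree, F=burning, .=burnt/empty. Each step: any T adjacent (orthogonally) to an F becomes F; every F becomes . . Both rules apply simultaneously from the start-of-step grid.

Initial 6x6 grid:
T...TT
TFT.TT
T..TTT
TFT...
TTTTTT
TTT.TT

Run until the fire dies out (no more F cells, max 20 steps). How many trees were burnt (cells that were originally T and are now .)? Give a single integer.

Step 1: +5 fires, +2 burnt (F count now 5)
Step 2: +5 fires, +5 burnt (F count now 5)
Step 3: +3 fires, +5 burnt (F count now 3)
Step 4: +1 fires, +3 burnt (F count now 1)
Step 5: +2 fires, +1 burnt (F count now 2)
Step 6: +1 fires, +2 burnt (F count now 1)
Step 7: +0 fires, +1 burnt (F count now 0)
Fire out after step 7
Initially T: 24, now '.': 29
Total burnt (originally-T cells now '.'): 17

Answer: 17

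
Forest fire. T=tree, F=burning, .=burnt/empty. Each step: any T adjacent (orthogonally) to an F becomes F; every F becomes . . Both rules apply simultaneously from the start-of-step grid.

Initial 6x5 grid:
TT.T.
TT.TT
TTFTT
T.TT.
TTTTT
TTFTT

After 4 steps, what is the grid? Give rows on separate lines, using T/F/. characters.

Step 1: 6 trees catch fire, 2 burn out
  TT.T.
  TT.TT
  TF.FT
  T.FT.
  TTFTT
  TF.FT
Step 2: 9 trees catch fire, 6 burn out
  TT.T.
  TF.FT
  F...F
  T..F.
  TF.FT
  F...F
Step 3: 7 trees catch fire, 9 burn out
  TF.F.
  F...F
  .....
  F....
  F...F
  .....
Step 4: 1 trees catch fire, 7 burn out
  F....
  .....
  .....
  .....
  .....
  .....

F....
.....
.....
.....
.....
.....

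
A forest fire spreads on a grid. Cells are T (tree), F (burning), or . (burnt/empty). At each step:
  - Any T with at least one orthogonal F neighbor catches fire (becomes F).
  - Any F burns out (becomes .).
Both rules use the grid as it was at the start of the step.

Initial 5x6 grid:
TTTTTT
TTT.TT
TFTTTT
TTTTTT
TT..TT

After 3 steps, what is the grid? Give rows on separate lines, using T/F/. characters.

Step 1: 4 trees catch fire, 1 burn out
  TTTTTT
  TFT.TT
  F.FTTT
  TFTTTT
  TT..TT
Step 2: 7 trees catch fire, 4 burn out
  TFTTTT
  F.F.TT
  ...FTT
  F.FTTT
  TF..TT
Step 3: 5 trees catch fire, 7 burn out
  F.FTTT
  ....TT
  ....FT
  ...FTT
  F...TT

F.FTTT
....TT
....FT
...FTT
F...TT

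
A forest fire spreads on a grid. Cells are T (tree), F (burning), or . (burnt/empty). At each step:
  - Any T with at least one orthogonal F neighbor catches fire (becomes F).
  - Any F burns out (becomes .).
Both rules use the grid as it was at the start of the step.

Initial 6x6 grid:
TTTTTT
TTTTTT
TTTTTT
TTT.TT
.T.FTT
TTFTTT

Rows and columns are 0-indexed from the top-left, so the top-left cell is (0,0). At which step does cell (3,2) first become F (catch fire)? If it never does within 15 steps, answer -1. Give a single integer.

Step 1: cell (3,2)='T' (+3 fires, +2 burnt)
Step 2: cell (3,2)='T' (+5 fires, +3 burnt)
Step 3: cell (3,2)='T' (+4 fires, +5 burnt)
Step 4: cell (3,2)='F' (+6 fires, +4 burnt)
  -> target ignites at step 4
Step 5: cell (3,2)='.' (+6 fires, +6 burnt)
Step 6: cell (3,2)='.' (+5 fires, +6 burnt)
Step 7: cell (3,2)='.' (+2 fires, +5 burnt)
Step 8: cell (3,2)='.' (+0 fires, +2 burnt)
  fire out at step 8

4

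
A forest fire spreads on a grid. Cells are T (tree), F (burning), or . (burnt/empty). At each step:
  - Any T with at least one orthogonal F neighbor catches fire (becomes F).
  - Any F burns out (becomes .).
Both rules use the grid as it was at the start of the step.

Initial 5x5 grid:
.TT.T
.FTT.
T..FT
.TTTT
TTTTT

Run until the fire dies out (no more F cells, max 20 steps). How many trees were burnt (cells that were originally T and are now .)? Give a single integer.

Answer: 14

Derivation:
Step 1: +5 fires, +2 burnt (F count now 5)
Step 2: +4 fires, +5 burnt (F count now 4)
Step 3: +3 fires, +4 burnt (F count now 3)
Step 4: +1 fires, +3 burnt (F count now 1)
Step 5: +1 fires, +1 burnt (F count now 1)
Step 6: +0 fires, +1 burnt (F count now 0)
Fire out after step 6
Initially T: 16, now '.': 23
Total burnt (originally-T cells now '.'): 14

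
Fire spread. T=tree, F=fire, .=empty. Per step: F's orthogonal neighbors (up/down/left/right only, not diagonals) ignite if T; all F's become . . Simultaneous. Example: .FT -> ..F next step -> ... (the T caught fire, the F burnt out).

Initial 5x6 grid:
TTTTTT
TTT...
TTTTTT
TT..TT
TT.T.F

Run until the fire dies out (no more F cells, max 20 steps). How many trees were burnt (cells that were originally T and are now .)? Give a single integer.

Step 1: +1 fires, +1 burnt (F count now 1)
Step 2: +2 fires, +1 burnt (F count now 2)
Step 3: +1 fires, +2 burnt (F count now 1)
Step 4: +1 fires, +1 burnt (F count now 1)
Step 5: +1 fires, +1 burnt (F count now 1)
Step 6: +2 fires, +1 burnt (F count now 2)
Step 7: +4 fires, +2 burnt (F count now 4)
Step 8: +5 fires, +4 burnt (F count now 5)
Step 9: +3 fires, +5 burnt (F count now 3)
Step 10: +1 fires, +3 burnt (F count now 1)
Step 11: +0 fires, +1 burnt (F count now 0)
Fire out after step 11
Initially T: 22, now '.': 29
Total burnt (originally-T cells now '.'): 21

Answer: 21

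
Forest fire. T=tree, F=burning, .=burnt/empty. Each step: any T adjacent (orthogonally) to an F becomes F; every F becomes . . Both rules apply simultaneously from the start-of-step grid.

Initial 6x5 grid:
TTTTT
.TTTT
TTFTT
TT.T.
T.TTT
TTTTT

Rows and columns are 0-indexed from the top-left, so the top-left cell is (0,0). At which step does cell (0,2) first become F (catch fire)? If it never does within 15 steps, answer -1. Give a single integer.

Step 1: cell (0,2)='T' (+3 fires, +1 burnt)
Step 2: cell (0,2)='F' (+7 fires, +3 burnt)
  -> target ignites at step 2
Step 3: cell (0,2)='.' (+5 fires, +7 burnt)
Step 4: cell (0,2)='.' (+6 fires, +5 burnt)
Step 5: cell (0,2)='.' (+3 fires, +6 burnt)
Step 6: cell (0,2)='.' (+1 fires, +3 burnt)
Step 7: cell (0,2)='.' (+0 fires, +1 burnt)
  fire out at step 7

2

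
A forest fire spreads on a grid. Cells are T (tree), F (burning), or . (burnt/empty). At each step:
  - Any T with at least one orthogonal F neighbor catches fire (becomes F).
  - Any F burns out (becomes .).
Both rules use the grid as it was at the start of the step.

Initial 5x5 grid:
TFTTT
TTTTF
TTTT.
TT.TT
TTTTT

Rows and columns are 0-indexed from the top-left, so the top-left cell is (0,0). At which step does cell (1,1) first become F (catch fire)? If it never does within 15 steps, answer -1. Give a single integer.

Step 1: cell (1,1)='F' (+5 fires, +2 burnt)
  -> target ignites at step 1
Step 2: cell (1,1)='.' (+5 fires, +5 burnt)
Step 3: cell (1,1)='.' (+4 fires, +5 burnt)
Step 4: cell (1,1)='.' (+4 fires, +4 burnt)
Step 5: cell (1,1)='.' (+3 fires, +4 burnt)
Step 6: cell (1,1)='.' (+0 fires, +3 burnt)
  fire out at step 6

1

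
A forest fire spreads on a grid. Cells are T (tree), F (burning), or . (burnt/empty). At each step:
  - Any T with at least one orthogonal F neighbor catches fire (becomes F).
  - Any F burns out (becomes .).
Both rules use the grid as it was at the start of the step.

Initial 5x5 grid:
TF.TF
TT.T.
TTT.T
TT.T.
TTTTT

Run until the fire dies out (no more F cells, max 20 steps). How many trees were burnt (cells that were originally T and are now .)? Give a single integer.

Step 1: +3 fires, +2 burnt (F count now 3)
Step 2: +3 fires, +3 burnt (F count now 3)
Step 3: +3 fires, +3 burnt (F count now 3)
Step 4: +2 fires, +3 burnt (F count now 2)
Step 5: +2 fires, +2 burnt (F count now 2)
Step 6: +1 fires, +2 burnt (F count now 1)
Step 7: +2 fires, +1 burnt (F count now 2)
Step 8: +0 fires, +2 burnt (F count now 0)
Fire out after step 8
Initially T: 17, now '.': 24
Total burnt (originally-T cells now '.'): 16

Answer: 16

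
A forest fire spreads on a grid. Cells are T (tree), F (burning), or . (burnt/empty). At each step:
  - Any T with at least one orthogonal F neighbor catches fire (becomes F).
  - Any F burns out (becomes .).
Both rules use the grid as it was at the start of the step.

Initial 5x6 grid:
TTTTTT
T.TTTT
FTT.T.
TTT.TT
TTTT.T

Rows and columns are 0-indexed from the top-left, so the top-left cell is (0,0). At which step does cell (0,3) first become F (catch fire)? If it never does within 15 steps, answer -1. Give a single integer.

Step 1: cell (0,3)='T' (+3 fires, +1 burnt)
Step 2: cell (0,3)='T' (+4 fires, +3 burnt)
Step 3: cell (0,3)='T' (+4 fires, +4 burnt)
Step 4: cell (0,3)='T' (+3 fires, +4 burnt)
Step 5: cell (0,3)='F' (+3 fires, +3 burnt)
  -> target ignites at step 5
Step 6: cell (0,3)='.' (+3 fires, +3 burnt)
Step 7: cell (0,3)='.' (+2 fires, +3 burnt)
Step 8: cell (0,3)='.' (+1 fires, +2 burnt)
Step 9: cell (0,3)='.' (+1 fires, +1 burnt)
Step 10: cell (0,3)='.' (+0 fires, +1 burnt)
  fire out at step 10

5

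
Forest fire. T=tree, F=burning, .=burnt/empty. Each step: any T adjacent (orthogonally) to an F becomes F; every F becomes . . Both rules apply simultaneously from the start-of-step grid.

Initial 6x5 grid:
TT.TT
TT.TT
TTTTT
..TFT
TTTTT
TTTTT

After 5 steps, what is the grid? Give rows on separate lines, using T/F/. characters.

Step 1: 4 trees catch fire, 1 burn out
  TT.TT
  TT.TT
  TTTFT
  ..F.F
  TTTFT
  TTTTT
Step 2: 6 trees catch fire, 4 burn out
  TT.TT
  TT.FT
  TTF.F
  .....
  TTF.F
  TTTFT
Step 3: 6 trees catch fire, 6 burn out
  TT.FT
  TT..F
  TF...
  .....
  TF...
  TTF.F
Step 4: 5 trees catch fire, 6 burn out
  TT..F
  TF...
  F....
  .....
  F....
  TF...
Step 5: 3 trees catch fire, 5 burn out
  TF...
  F....
  .....
  .....
  .....
  F....

TF...
F....
.....
.....
.....
F....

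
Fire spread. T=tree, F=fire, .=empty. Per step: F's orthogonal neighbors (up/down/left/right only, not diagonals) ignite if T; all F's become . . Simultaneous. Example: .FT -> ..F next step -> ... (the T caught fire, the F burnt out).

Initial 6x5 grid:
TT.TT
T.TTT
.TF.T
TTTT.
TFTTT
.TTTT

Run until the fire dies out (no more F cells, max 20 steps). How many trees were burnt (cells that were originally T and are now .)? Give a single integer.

Step 1: +7 fires, +2 burnt (F count now 7)
Step 2: +5 fires, +7 burnt (F count now 5)
Step 3: +4 fires, +5 burnt (F count now 4)
Step 4: +3 fires, +4 burnt (F count now 3)
Step 5: +0 fires, +3 burnt (F count now 0)
Fire out after step 5
Initially T: 22, now '.': 27
Total burnt (originally-T cells now '.'): 19

Answer: 19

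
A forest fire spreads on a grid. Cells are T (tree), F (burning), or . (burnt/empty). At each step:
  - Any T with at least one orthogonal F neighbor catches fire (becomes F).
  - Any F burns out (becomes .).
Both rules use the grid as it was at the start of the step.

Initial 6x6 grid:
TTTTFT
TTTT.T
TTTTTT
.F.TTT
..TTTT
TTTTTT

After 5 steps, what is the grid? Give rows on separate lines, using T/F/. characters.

Step 1: 3 trees catch fire, 2 burn out
  TTTF.F
  TTTT.T
  TFTTTT
  ...TTT
  ..TTTT
  TTTTTT
Step 2: 6 trees catch fire, 3 burn out
  TTF...
  TFTF.F
  F.FTTT
  ...TTT
  ..TTTT
  TTTTTT
Step 3: 5 trees catch fire, 6 burn out
  TF....
  F.F...
  ...FTF
  ...TTT
  ..TTTT
  TTTTTT
Step 4: 4 trees catch fire, 5 burn out
  F.....
  ......
  ....F.
  ...FTF
  ..TTTT
  TTTTTT
Step 5: 3 trees catch fire, 4 burn out
  ......
  ......
  ......
  ....F.
  ..TFTF
  TTTTTT

......
......
......
....F.
..TFTF
TTTTTT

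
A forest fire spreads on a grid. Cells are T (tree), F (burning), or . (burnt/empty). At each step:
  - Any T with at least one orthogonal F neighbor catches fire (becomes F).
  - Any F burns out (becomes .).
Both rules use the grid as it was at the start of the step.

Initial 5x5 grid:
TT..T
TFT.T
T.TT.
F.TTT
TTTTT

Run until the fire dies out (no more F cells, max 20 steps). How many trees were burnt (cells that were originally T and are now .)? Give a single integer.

Step 1: +5 fires, +2 burnt (F count now 5)
Step 2: +3 fires, +5 burnt (F count now 3)
Step 3: +3 fires, +3 burnt (F count now 3)
Step 4: +2 fires, +3 burnt (F count now 2)
Step 5: +2 fires, +2 burnt (F count now 2)
Step 6: +0 fires, +2 burnt (F count now 0)
Fire out after step 6
Initially T: 17, now '.': 23
Total burnt (originally-T cells now '.'): 15

Answer: 15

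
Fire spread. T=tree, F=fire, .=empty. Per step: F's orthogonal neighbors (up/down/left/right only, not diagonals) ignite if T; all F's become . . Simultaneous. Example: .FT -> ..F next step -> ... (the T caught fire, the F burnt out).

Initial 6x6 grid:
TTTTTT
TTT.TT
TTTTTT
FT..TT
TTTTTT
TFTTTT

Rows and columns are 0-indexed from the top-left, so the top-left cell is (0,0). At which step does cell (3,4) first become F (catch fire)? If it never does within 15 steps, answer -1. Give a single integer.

Step 1: cell (3,4)='T' (+6 fires, +2 burnt)
Step 2: cell (3,4)='T' (+4 fires, +6 burnt)
Step 3: cell (3,4)='T' (+5 fires, +4 burnt)
Step 4: cell (3,4)='T' (+5 fires, +5 burnt)
Step 5: cell (3,4)='F' (+4 fires, +5 burnt)
  -> target ignites at step 5
Step 6: cell (3,4)='.' (+4 fires, +4 burnt)
Step 7: cell (3,4)='.' (+2 fires, +4 burnt)
Step 8: cell (3,4)='.' (+1 fires, +2 burnt)
Step 9: cell (3,4)='.' (+0 fires, +1 burnt)
  fire out at step 9

5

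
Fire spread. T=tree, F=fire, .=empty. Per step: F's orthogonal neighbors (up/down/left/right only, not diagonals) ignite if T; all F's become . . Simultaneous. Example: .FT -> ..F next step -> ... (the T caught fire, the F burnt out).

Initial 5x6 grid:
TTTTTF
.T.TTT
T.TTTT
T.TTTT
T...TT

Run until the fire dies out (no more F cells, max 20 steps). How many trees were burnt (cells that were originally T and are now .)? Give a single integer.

Answer: 19

Derivation:
Step 1: +2 fires, +1 burnt (F count now 2)
Step 2: +3 fires, +2 burnt (F count now 3)
Step 3: +4 fires, +3 burnt (F count now 4)
Step 4: +4 fires, +4 burnt (F count now 4)
Step 5: +5 fires, +4 burnt (F count now 5)
Step 6: +1 fires, +5 burnt (F count now 1)
Step 7: +0 fires, +1 burnt (F count now 0)
Fire out after step 7
Initially T: 22, now '.': 27
Total burnt (originally-T cells now '.'): 19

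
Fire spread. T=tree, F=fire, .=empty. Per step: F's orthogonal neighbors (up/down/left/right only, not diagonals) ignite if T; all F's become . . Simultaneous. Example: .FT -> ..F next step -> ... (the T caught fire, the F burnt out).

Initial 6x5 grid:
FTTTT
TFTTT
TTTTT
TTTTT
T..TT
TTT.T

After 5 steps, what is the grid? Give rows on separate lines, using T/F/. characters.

Step 1: 4 trees catch fire, 2 burn out
  .FTTT
  F.FTT
  TFTTT
  TTTTT
  T..TT
  TTT.T
Step 2: 5 trees catch fire, 4 burn out
  ..FTT
  ...FT
  F.FTT
  TFTTT
  T..TT
  TTT.T
Step 3: 5 trees catch fire, 5 burn out
  ...FT
  ....F
  ...FT
  F.FTT
  T..TT
  TTT.T
Step 4: 4 trees catch fire, 5 burn out
  ....F
  .....
  ....F
  ...FT
  F..TT
  TTT.T
Step 5: 3 trees catch fire, 4 burn out
  .....
  .....
  .....
  ....F
  ...FT
  FTT.T

.....
.....
.....
....F
...FT
FTT.T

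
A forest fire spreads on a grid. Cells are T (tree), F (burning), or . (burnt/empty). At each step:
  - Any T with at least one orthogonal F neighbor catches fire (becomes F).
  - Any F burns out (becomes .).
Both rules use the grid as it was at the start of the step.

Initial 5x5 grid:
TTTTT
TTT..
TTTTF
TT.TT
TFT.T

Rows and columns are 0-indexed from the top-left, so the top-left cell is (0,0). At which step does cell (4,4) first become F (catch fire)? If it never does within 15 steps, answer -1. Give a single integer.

Step 1: cell (4,4)='T' (+5 fires, +2 burnt)
Step 2: cell (4,4)='F' (+5 fires, +5 burnt)
  -> target ignites at step 2
Step 3: cell (4,4)='.' (+3 fires, +5 burnt)
Step 4: cell (4,4)='.' (+3 fires, +3 burnt)
Step 5: cell (4,4)='.' (+2 fires, +3 burnt)
Step 6: cell (4,4)='.' (+1 fires, +2 burnt)
Step 7: cell (4,4)='.' (+0 fires, +1 burnt)
  fire out at step 7

2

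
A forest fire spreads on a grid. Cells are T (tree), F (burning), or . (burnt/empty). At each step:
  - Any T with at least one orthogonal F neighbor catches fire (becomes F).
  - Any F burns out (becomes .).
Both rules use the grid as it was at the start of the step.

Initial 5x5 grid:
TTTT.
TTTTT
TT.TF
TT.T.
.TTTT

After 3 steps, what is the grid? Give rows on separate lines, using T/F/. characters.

Step 1: 2 trees catch fire, 1 burn out
  TTTT.
  TTTTF
  TT.F.
  TT.T.
  .TTTT
Step 2: 2 trees catch fire, 2 burn out
  TTTT.
  TTTF.
  TT...
  TT.F.
  .TTTT
Step 3: 3 trees catch fire, 2 burn out
  TTTF.
  TTF..
  TT...
  TT...
  .TTFT

TTTF.
TTF..
TT...
TT...
.TTFT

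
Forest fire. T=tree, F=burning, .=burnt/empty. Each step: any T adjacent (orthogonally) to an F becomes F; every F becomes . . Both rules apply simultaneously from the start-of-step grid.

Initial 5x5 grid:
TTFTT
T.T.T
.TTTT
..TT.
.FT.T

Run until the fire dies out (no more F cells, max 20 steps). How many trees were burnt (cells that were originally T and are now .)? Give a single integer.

Answer: 14

Derivation:
Step 1: +4 fires, +2 burnt (F count now 4)
Step 2: +4 fires, +4 burnt (F count now 4)
Step 3: +5 fires, +4 burnt (F count now 5)
Step 4: +1 fires, +5 burnt (F count now 1)
Step 5: +0 fires, +1 burnt (F count now 0)
Fire out after step 5
Initially T: 15, now '.': 24
Total burnt (originally-T cells now '.'): 14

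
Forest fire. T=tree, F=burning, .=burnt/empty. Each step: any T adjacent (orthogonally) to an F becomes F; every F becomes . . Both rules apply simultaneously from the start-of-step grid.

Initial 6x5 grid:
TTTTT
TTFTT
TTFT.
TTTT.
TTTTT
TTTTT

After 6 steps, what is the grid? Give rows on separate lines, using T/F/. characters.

Step 1: 6 trees catch fire, 2 burn out
  TTFTT
  TF.FT
  TF.F.
  TTFT.
  TTTTT
  TTTTT
Step 2: 8 trees catch fire, 6 burn out
  TF.FT
  F...F
  F....
  TF.F.
  TTFTT
  TTTTT
Step 3: 6 trees catch fire, 8 burn out
  F...F
  .....
  .....
  F....
  TF.FT
  TTFTT
Step 4: 4 trees catch fire, 6 burn out
  .....
  .....
  .....
  .....
  F...F
  TF.FT
Step 5: 2 trees catch fire, 4 burn out
  .....
  .....
  .....
  .....
  .....
  F...F
Step 6: 0 trees catch fire, 2 burn out
  .....
  .....
  .....
  .....
  .....
  .....

.....
.....
.....
.....
.....
.....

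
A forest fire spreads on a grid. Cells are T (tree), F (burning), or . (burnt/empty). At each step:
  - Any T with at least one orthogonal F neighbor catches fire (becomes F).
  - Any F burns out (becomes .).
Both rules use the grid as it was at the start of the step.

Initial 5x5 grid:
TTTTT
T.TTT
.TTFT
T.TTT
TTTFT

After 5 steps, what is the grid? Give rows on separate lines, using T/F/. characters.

Step 1: 6 trees catch fire, 2 burn out
  TTTTT
  T.TFT
  .TF.F
  T.TFT
  TTF.F
Step 2: 7 trees catch fire, 6 burn out
  TTTFT
  T.F.F
  .F...
  T.F.F
  TF...
Step 3: 3 trees catch fire, 7 burn out
  TTF.F
  T....
  .....
  T....
  F....
Step 4: 2 trees catch fire, 3 burn out
  TF...
  T....
  .....
  F....
  .....
Step 5: 1 trees catch fire, 2 burn out
  F....
  T....
  .....
  .....
  .....

F....
T....
.....
.....
.....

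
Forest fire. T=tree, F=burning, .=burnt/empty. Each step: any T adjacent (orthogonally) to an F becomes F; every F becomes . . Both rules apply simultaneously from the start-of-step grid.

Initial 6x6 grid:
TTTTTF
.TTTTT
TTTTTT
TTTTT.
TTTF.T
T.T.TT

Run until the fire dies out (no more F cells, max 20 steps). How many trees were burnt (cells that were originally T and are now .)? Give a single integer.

Step 1: +4 fires, +2 burnt (F count now 4)
Step 2: +8 fires, +4 burnt (F count now 8)
Step 3: +6 fires, +8 burnt (F count now 6)
Step 4: +5 fires, +6 burnt (F count now 5)
Step 5: +3 fires, +5 burnt (F count now 3)
Step 6: +0 fires, +3 burnt (F count now 0)
Fire out after step 6
Initially T: 29, now '.': 33
Total burnt (originally-T cells now '.'): 26

Answer: 26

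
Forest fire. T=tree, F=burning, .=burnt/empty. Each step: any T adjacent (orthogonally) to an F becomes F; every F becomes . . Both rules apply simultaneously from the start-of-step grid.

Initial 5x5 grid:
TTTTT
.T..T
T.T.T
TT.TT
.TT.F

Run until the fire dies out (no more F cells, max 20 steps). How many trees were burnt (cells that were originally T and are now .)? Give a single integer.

Step 1: +1 fires, +1 burnt (F count now 1)
Step 2: +2 fires, +1 burnt (F count now 2)
Step 3: +1 fires, +2 burnt (F count now 1)
Step 4: +1 fires, +1 burnt (F count now 1)
Step 5: +1 fires, +1 burnt (F count now 1)
Step 6: +1 fires, +1 burnt (F count now 1)
Step 7: +1 fires, +1 burnt (F count now 1)
Step 8: +2 fires, +1 burnt (F count now 2)
Step 9: +0 fires, +2 burnt (F count now 0)
Fire out after step 9
Initially T: 16, now '.': 19
Total burnt (originally-T cells now '.'): 10

Answer: 10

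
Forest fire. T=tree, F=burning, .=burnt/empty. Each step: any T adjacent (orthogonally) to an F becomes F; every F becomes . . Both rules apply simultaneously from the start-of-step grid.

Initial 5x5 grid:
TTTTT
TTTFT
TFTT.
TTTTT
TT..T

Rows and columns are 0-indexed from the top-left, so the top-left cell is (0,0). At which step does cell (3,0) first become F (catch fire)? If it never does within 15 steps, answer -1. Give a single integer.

Step 1: cell (3,0)='T' (+8 fires, +2 burnt)
Step 2: cell (3,0)='F' (+8 fires, +8 burnt)
  -> target ignites at step 2
Step 3: cell (3,0)='.' (+3 fires, +8 burnt)
Step 4: cell (3,0)='.' (+1 fires, +3 burnt)
Step 5: cell (3,0)='.' (+0 fires, +1 burnt)
  fire out at step 5

2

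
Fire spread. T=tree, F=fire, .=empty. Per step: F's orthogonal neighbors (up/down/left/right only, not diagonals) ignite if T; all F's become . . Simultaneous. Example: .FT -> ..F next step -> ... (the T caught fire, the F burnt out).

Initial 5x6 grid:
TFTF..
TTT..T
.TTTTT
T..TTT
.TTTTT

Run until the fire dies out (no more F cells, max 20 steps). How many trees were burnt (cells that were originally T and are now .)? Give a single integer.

Answer: 19

Derivation:
Step 1: +3 fires, +2 burnt (F count now 3)
Step 2: +3 fires, +3 burnt (F count now 3)
Step 3: +1 fires, +3 burnt (F count now 1)
Step 4: +1 fires, +1 burnt (F count now 1)
Step 5: +2 fires, +1 burnt (F count now 2)
Step 6: +3 fires, +2 burnt (F count now 3)
Step 7: +4 fires, +3 burnt (F count now 4)
Step 8: +2 fires, +4 burnt (F count now 2)
Step 9: +0 fires, +2 burnt (F count now 0)
Fire out after step 9
Initially T: 20, now '.': 29
Total burnt (originally-T cells now '.'): 19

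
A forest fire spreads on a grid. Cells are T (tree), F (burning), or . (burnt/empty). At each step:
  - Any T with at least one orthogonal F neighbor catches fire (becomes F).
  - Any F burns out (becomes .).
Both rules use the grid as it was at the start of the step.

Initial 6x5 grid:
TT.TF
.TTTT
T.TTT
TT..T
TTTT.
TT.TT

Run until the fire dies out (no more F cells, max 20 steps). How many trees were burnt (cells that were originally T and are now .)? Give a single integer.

Answer: 11

Derivation:
Step 1: +2 fires, +1 burnt (F count now 2)
Step 2: +2 fires, +2 burnt (F count now 2)
Step 3: +3 fires, +2 burnt (F count now 3)
Step 4: +2 fires, +3 burnt (F count now 2)
Step 5: +1 fires, +2 burnt (F count now 1)
Step 6: +1 fires, +1 burnt (F count now 1)
Step 7: +0 fires, +1 burnt (F count now 0)
Fire out after step 7
Initially T: 22, now '.': 19
Total burnt (originally-T cells now '.'): 11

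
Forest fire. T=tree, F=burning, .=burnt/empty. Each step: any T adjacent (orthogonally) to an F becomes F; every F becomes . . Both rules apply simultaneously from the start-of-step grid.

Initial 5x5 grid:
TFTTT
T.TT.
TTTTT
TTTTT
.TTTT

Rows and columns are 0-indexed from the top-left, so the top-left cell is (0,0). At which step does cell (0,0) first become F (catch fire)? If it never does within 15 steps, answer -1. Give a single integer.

Step 1: cell (0,0)='F' (+2 fires, +1 burnt)
  -> target ignites at step 1
Step 2: cell (0,0)='.' (+3 fires, +2 burnt)
Step 3: cell (0,0)='.' (+4 fires, +3 burnt)
Step 4: cell (0,0)='.' (+4 fires, +4 burnt)
Step 5: cell (0,0)='.' (+4 fires, +4 burnt)
Step 6: cell (0,0)='.' (+3 fires, +4 burnt)
Step 7: cell (0,0)='.' (+1 fires, +3 burnt)
Step 8: cell (0,0)='.' (+0 fires, +1 burnt)
  fire out at step 8

1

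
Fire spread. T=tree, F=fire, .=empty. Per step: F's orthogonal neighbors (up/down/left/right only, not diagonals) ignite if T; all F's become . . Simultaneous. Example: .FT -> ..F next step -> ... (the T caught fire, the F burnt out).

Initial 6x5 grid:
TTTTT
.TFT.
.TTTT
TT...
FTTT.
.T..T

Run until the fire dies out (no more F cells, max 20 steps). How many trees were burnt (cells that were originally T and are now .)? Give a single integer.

Step 1: +6 fires, +2 burnt (F count now 6)
Step 2: +7 fires, +6 burnt (F count now 7)
Step 3: +4 fires, +7 burnt (F count now 4)
Step 4: +0 fires, +4 burnt (F count now 0)
Fire out after step 4
Initially T: 18, now '.': 29
Total burnt (originally-T cells now '.'): 17

Answer: 17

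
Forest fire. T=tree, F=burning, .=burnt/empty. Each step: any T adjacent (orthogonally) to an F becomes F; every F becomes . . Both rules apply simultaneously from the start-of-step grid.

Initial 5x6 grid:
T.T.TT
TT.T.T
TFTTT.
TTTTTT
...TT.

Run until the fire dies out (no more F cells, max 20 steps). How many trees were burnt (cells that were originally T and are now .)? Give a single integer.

Step 1: +4 fires, +1 burnt (F count now 4)
Step 2: +4 fires, +4 burnt (F count now 4)
Step 3: +4 fires, +4 burnt (F count now 4)
Step 4: +2 fires, +4 burnt (F count now 2)
Step 5: +2 fires, +2 burnt (F count now 2)
Step 6: +0 fires, +2 burnt (F count now 0)
Fire out after step 6
Initially T: 20, now '.': 26
Total burnt (originally-T cells now '.'): 16

Answer: 16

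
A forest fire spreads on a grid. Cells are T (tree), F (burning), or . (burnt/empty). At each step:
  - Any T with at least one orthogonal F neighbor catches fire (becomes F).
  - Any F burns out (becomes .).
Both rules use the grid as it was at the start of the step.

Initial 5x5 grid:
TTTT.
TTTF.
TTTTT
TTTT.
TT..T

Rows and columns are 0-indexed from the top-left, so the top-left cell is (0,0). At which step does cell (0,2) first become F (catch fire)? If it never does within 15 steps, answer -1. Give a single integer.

Step 1: cell (0,2)='T' (+3 fires, +1 burnt)
Step 2: cell (0,2)='F' (+5 fires, +3 burnt)
  -> target ignites at step 2
Step 3: cell (0,2)='.' (+4 fires, +5 burnt)
Step 4: cell (0,2)='.' (+3 fires, +4 burnt)
Step 5: cell (0,2)='.' (+2 fires, +3 burnt)
Step 6: cell (0,2)='.' (+1 fires, +2 burnt)
Step 7: cell (0,2)='.' (+0 fires, +1 burnt)
  fire out at step 7

2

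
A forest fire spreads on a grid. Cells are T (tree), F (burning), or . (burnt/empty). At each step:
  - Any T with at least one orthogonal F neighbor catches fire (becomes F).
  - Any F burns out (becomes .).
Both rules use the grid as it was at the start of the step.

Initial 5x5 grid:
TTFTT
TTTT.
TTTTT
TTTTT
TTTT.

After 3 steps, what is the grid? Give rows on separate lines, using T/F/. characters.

Step 1: 3 trees catch fire, 1 burn out
  TF.FT
  TTFT.
  TTTTT
  TTTTT
  TTTT.
Step 2: 5 trees catch fire, 3 burn out
  F...F
  TF.F.
  TTFTT
  TTTTT
  TTTT.
Step 3: 4 trees catch fire, 5 burn out
  .....
  F....
  TF.FT
  TTFTT
  TTTT.

.....
F....
TF.FT
TTFTT
TTTT.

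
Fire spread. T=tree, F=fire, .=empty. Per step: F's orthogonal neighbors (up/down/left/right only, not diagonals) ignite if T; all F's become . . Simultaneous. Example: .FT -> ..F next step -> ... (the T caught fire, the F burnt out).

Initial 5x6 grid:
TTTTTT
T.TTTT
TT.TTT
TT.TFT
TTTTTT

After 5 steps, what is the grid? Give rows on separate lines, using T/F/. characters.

Step 1: 4 trees catch fire, 1 burn out
  TTTTTT
  T.TTTT
  TT.TFT
  TT.F.F
  TTTTFT
Step 2: 5 trees catch fire, 4 burn out
  TTTTTT
  T.TTFT
  TT.F.F
  TT....
  TTTF.F
Step 3: 4 trees catch fire, 5 burn out
  TTTTFT
  T.TF.F
  TT....
  TT....
  TTF...
Step 4: 4 trees catch fire, 4 burn out
  TTTF.F
  T.F...
  TT....
  TT....
  TF....
Step 5: 3 trees catch fire, 4 burn out
  TTF...
  T.....
  TT....
  TF....
  F.....

TTF...
T.....
TT....
TF....
F.....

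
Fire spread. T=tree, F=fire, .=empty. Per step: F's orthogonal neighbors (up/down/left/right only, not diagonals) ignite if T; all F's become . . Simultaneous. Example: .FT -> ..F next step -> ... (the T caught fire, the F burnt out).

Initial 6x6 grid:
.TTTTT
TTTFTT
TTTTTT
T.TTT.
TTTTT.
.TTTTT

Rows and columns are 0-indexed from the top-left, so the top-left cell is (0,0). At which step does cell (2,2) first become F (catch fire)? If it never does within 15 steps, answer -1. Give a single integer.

Step 1: cell (2,2)='T' (+4 fires, +1 burnt)
Step 2: cell (2,2)='F' (+7 fires, +4 burnt)
  -> target ignites at step 2
Step 3: cell (2,2)='.' (+8 fires, +7 burnt)
Step 4: cell (2,2)='.' (+4 fires, +8 burnt)
Step 5: cell (2,2)='.' (+4 fires, +4 burnt)
Step 6: cell (2,2)='.' (+3 fires, +4 burnt)
Step 7: cell (2,2)='.' (+0 fires, +3 burnt)
  fire out at step 7

2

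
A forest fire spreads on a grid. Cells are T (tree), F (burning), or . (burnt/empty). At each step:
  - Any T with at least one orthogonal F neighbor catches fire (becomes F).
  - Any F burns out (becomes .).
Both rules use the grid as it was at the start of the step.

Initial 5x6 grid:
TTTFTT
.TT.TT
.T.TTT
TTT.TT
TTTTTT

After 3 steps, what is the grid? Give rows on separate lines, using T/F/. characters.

Step 1: 2 trees catch fire, 1 burn out
  TTF.FT
  .TT.TT
  .T.TTT
  TTT.TT
  TTTTTT
Step 2: 4 trees catch fire, 2 burn out
  TF...F
  .TF.FT
  .T.TTT
  TTT.TT
  TTTTTT
Step 3: 4 trees catch fire, 4 burn out
  F.....
  .F...F
  .T.TFT
  TTT.TT
  TTTTTT

F.....
.F...F
.T.TFT
TTT.TT
TTTTTT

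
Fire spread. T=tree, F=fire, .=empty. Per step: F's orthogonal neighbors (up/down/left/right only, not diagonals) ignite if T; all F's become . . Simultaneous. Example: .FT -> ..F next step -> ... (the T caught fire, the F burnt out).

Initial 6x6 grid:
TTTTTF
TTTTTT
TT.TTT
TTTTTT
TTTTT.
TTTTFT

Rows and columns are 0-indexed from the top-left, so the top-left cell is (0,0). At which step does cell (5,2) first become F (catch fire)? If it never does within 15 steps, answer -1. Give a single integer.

Step 1: cell (5,2)='T' (+5 fires, +2 burnt)
Step 2: cell (5,2)='F' (+6 fires, +5 burnt)
  -> target ignites at step 2
Step 3: cell (5,2)='.' (+7 fires, +6 burnt)
Step 4: cell (5,2)='.' (+6 fires, +7 burnt)
Step 5: cell (5,2)='.' (+4 fires, +6 burnt)
Step 6: cell (5,2)='.' (+3 fires, +4 burnt)
Step 7: cell (5,2)='.' (+1 fires, +3 burnt)
Step 8: cell (5,2)='.' (+0 fires, +1 burnt)
  fire out at step 8

2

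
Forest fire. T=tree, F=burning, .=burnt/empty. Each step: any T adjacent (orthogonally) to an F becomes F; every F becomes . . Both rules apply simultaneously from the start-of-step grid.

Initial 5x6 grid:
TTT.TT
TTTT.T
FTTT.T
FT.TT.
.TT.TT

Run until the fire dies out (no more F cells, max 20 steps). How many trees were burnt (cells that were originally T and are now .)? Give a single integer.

Step 1: +3 fires, +2 burnt (F count now 3)
Step 2: +4 fires, +3 burnt (F count now 4)
Step 3: +4 fires, +4 burnt (F count now 4)
Step 4: +3 fires, +4 burnt (F count now 3)
Step 5: +1 fires, +3 burnt (F count now 1)
Step 6: +1 fires, +1 burnt (F count now 1)
Step 7: +1 fires, +1 burnt (F count now 1)
Step 8: +0 fires, +1 burnt (F count now 0)
Fire out after step 8
Initially T: 21, now '.': 26
Total burnt (originally-T cells now '.'): 17

Answer: 17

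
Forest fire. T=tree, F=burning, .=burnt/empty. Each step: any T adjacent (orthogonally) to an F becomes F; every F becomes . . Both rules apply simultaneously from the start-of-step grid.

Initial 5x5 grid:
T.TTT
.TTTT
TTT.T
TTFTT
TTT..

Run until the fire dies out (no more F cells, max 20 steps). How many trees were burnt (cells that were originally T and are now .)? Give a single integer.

Answer: 18

Derivation:
Step 1: +4 fires, +1 burnt (F count now 4)
Step 2: +5 fires, +4 burnt (F count now 5)
Step 3: +6 fires, +5 burnt (F count now 6)
Step 4: +2 fires, +6 burnt (F count now 2)
Step 5: +1 fires, +2 burnt (F count now 1)
Step 6: +0 fires, +1 burnt (F count now 0)
Fire out after step 6
Initially T: 19, now '.': 24
Total burnt (originally-T cells now '.'): 18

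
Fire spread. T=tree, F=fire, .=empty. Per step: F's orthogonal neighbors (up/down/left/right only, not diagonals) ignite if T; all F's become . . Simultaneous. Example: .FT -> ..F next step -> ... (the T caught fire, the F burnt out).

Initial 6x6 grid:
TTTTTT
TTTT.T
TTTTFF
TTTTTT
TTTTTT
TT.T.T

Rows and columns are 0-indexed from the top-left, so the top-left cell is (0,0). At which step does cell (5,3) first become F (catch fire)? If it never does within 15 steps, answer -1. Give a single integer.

Step 1: cell (5,3)='T' (+4 fires, +2 burnt)
Step 2: cell (5,3)='T' (+6 fires, +4 burnt)
Step 3: cell (5,3)='T' (+7 fires, +6 burnt)
Step 4: cell (5,3)='F' (+6 fires, +7 burnt)
  -> target ignites at step 4
Step 5: cell (5,3)='.' (+4 fires, +6 burnt)
Step 6: cell (5,3)='.' (+3 fires, +4 burnt)
Step 7: cell (5,3)='.' (+1 fires, +3 burnt)
Step 8: cell (5,3)='.' (+0 fires, +1 burnt)
  fire out at step 8

4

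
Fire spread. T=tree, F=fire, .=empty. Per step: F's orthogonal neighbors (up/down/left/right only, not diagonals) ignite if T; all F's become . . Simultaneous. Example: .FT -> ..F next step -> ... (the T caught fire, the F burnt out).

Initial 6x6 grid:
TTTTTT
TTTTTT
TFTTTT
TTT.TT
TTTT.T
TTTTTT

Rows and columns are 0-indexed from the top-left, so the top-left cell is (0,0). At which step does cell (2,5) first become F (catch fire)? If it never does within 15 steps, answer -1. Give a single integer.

Step 1: cell (2,5)='T' (+4 fires, +1 burnt)
Step 2: cell (2,5)='T' (+7 fires, +4 burnt)
Step 3: cell (2,5)='T' (+7 fires, +7 burnt)
Step 4: cell (2,5)='F' (+7 fires, +7 burnt)
  -> target ignites at step 4
Step 5: cell (2,5)='.' (+4 fires, +7 burnt)
Step 6: cell (2,5)='.' (+3 fires, +4 burnt)
Step 7: cell (2,5)='.' (+1 fires, +3 burnt)
Step 8: cell (2,5)='.' (+0 fires, +1 burnt)
  fire out at step 8

4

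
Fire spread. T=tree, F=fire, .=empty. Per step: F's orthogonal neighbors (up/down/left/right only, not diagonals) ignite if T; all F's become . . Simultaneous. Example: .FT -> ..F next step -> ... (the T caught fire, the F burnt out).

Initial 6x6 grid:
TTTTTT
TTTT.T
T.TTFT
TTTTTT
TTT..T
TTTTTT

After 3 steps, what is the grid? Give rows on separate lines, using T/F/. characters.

Step 1: 3 trees catch fire, 1 burn out
  TTTTTT
  TTTT.T
  T.TF.F
  TTTTFT
  TTT..T
  TTTTTT
Step 2: 5 trees catch fire, 3 burn out
  TTTTTT
  TTTF.F
  T.F...
  TTTF.F
  TTT..T
  TTTTTT
Step 3: 5 trees catch fire, 5 burn out
  TTTFTF
  TTF...
  T.....
  TTF...
  TTT..F
  TTTTTT

TTTFTF
TTF...
T.....
TTF...
TTT..F
TTTTTT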